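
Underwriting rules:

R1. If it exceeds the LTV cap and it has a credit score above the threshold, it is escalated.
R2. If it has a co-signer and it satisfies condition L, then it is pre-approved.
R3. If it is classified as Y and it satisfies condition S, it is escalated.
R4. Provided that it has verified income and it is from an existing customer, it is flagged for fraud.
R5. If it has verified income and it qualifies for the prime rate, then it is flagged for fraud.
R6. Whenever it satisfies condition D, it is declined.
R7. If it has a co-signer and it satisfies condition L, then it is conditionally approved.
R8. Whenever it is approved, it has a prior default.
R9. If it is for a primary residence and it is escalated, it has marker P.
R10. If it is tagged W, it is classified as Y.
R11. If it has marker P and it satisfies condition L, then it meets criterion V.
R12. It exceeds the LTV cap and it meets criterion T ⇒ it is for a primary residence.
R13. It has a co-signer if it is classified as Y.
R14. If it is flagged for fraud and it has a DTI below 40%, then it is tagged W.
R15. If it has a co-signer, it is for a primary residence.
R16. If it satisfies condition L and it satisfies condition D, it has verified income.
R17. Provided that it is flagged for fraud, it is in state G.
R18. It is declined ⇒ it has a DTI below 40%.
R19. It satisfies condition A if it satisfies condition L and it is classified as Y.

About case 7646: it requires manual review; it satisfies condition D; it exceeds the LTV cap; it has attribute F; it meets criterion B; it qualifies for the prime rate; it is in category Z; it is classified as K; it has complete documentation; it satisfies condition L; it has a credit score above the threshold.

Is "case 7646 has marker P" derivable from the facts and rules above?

By R1 (it exceeds the LTV cap, it has a credit score above the threshold): it is escalated.
By R6 (it satisfies condition D): it is declined.
By R16 (it satisfies condition L, it satisfies condition D): it has verified income.
By R18 (it is declined): it has a DTI below 40%.
By R5 (it has verified income, it qualifies for the prime rate): it is flagged for fraud.
By R14 (it is flagged for fraud, it has a DTI below 40%): it is tagged W.
By R10 (it is tagged W): it is classified as Y.
By R13 (it is classified as Y): it has a co-signer.
By R15 (it has a co-signer): it is for a primary residence.
By R9 (it is for a primary residence, it is escalated): it has marker P.

Yes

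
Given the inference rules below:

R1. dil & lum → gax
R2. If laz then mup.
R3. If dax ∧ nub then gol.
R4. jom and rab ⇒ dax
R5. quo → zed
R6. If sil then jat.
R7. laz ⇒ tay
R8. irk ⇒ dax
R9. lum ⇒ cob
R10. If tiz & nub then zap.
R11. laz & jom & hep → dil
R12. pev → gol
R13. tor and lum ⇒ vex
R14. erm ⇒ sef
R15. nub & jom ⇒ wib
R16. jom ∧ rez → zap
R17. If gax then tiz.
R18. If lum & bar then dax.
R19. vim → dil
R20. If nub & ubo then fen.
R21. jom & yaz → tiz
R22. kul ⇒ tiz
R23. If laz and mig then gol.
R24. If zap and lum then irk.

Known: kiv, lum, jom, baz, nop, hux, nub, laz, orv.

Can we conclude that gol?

Forward chaining from the given facts derives: mup, tay, cob, wib.
Rules concluding gol: R3 needs dax; R12 needs pev; R23 needs mig — none of these are established.

No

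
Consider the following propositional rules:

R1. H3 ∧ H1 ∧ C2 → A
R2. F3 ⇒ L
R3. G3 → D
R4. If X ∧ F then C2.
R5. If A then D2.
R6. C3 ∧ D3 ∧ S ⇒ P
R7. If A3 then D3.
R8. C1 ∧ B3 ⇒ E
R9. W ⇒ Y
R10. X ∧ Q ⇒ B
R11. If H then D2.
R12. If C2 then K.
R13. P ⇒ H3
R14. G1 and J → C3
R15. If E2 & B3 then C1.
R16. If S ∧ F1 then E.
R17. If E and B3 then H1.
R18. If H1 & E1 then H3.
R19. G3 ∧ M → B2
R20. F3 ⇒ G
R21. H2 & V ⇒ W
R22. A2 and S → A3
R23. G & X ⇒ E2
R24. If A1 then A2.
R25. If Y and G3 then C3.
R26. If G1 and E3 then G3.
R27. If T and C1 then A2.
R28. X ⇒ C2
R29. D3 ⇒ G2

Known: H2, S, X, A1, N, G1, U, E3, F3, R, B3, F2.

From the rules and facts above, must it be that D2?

Forward chaining from the given facts derives: L, G, E2, A2, G3, C2, D, K, C1, A3, D3, E, H1, G2.
Rules concluding D2: R5 needs A; R11 needs H — none of these are established.

No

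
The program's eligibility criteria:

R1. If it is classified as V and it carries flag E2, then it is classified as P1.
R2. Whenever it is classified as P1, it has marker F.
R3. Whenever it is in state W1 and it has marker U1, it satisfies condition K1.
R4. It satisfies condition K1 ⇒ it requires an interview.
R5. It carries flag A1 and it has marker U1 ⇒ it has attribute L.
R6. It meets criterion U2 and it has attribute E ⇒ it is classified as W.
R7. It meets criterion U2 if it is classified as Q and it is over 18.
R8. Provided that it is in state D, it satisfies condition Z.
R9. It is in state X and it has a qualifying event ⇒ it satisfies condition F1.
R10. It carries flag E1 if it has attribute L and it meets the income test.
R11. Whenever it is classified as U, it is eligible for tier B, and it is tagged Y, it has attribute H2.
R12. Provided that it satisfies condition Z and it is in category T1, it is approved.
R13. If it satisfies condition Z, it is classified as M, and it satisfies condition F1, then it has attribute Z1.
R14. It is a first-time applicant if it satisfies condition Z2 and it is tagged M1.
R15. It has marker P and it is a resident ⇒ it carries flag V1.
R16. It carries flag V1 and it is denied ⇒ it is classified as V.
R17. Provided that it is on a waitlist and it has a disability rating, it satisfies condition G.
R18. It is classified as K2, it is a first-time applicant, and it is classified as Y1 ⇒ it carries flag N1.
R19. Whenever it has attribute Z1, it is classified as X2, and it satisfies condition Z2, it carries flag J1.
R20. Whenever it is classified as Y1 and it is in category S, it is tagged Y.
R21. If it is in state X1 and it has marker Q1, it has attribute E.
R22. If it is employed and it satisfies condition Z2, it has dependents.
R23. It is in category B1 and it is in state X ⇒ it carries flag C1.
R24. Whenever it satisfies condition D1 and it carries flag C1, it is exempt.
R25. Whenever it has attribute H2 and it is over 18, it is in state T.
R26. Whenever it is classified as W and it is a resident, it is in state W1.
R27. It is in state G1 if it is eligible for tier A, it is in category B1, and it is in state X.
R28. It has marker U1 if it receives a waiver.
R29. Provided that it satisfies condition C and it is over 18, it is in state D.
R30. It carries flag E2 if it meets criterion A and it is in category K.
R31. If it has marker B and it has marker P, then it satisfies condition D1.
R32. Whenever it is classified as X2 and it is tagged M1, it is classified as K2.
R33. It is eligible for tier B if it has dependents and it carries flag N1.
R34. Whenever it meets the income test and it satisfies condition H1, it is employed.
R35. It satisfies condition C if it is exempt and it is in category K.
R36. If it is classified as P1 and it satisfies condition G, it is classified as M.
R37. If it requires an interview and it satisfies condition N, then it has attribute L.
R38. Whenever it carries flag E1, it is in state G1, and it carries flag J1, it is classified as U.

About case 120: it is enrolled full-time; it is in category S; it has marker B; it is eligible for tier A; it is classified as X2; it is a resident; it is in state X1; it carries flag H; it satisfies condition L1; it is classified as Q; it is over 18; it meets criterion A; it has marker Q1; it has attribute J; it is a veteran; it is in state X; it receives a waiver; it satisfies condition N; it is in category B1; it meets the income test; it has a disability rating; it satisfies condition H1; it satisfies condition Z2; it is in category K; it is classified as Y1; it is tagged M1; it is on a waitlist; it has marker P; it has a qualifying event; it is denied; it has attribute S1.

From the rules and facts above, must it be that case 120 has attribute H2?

Yes

By R7 (it is classified as Q, it is over 18): it meets criterion U2.
By R9 (it is in state X, it has a qualifying event): it satisfies condition F1.
By R14 (it satisfies condition Z2, it is tagged M1): it is a first-time applicant.
By R15 (it has marker P, it is a resident): it carries flag V1.
By R16 (it carries flag V1, it is denied): it is classified as V.
By R17 (it is on a waitlist, it has a disability rating): it satisfies condition G.
By R20 (it is classified as Y1, it is in category S): it is tagged Y.
By R21 (it is in state X1, it has marker Q1): it has attribute E.
By R23 (it is in category B1, it is in state X): it carries flag C1.
By R27 (it is eligible for tier A, it is in category B1, it is in state X): it is in state G1.
By R28 (it receives a waiver): it has marker U1.
By R30 (it meets criterion A, it is in category K): it carries flag E2.
By R31 (it has marker B, it has marker P): it satisfies condition D1.
By R32 (it is classified as X2, it is tagged M1): it is classified as K2.
By R34 (it meets the income test, it satisfies condition H1): it is employed.
By R1 (it is classified as V, it carries flag E2): it is classified as P1.
By R6 (it meets criterion U2, it has attribute E): it is classified as W.
By R18 (it is classified as K2, it is a first-time applicant, it is classified as Y1): it carries flag N1.
By R22 (it is employed, it satisfies condition Z2): it has dependents.
By R24 (it satisfies condition D1, it carries flag C1): it is exempt.
By R26 (it is classified as W, it is a resident): it is in state W1.
By R33 (it has dependents, it carries flag N1): it is eligible for tier B.
By R35 (it is exempt, it is in category K): it satisfies condition C.
By R36 (it is classified as P1, it satisfies condition G): it is classified as M.
By R3 (it is in state W1, it has marker U1): it satisfies condition K1.
By R4 (it satisfies condition K1): it requires an interview.
By R29 (it satisfies condition C, it is over 18): it is in state D.
By R37 (it requires an interview, it satisfies condition N): it has attribute L.
By R8 (it is in state D): it satisfies condition Z.
By R10 (it has attribute L, it meets the income test): it carries flag E1.
By R13 (it satisfies condition Z, it is classified as M, it satisfies condition F1): it has attribute Z1.
By R19 (it has attribute Z1, it is classified as X2, it satisfies condition Z2): it carries flag J1.
By R38 (it carries flag E1, it is in state G1, it carries flag J1): it is classified as U.
By R11 (it is classified as U, it is eligible for tier B, it is tagged Y): it has attribute H2.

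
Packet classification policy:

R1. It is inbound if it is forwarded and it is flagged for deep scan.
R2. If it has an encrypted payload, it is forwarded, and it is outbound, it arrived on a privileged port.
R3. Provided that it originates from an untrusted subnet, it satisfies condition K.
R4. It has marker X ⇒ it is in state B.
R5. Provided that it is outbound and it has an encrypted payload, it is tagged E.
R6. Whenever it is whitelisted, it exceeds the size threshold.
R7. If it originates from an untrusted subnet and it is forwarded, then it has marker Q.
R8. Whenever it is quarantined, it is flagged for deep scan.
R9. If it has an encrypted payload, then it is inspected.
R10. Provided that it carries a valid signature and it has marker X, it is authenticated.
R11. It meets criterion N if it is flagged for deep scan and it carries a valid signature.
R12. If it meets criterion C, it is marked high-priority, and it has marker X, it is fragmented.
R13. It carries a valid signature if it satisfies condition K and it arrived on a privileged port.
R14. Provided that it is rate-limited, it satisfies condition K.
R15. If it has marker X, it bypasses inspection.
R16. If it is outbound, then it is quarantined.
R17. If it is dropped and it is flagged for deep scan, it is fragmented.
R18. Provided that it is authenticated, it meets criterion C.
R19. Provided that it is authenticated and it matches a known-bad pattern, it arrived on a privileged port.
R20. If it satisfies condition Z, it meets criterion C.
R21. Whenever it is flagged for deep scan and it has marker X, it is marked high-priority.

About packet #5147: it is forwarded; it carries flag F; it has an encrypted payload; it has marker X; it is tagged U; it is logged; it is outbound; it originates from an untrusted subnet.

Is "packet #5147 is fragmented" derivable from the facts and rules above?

By R2 (it has an encrypted payload, it is forwarded, it is outbound): it arrived on a privileged port.
By R3 (it originates from an untrusted subnet): it satisfies condition K.
By R13 (it satisfies condition K, it arrived on a privileged port): it carries a valid signature.
By R16 (it is outbound): it is quarantined.
By R8 (it is quarantined): it is flagged for deep scan.
By R10 (it carries a valid signature, it has marker X): it is authenticated.
By R18 (it is authenticated): it meets criterion C.
By R21 (it is flagged for deep scan, it has marker X): it is marked high-priority.
By R12 (it meets criterion C, it is marked high-priority, it has marker X): it is fragmented.

Yes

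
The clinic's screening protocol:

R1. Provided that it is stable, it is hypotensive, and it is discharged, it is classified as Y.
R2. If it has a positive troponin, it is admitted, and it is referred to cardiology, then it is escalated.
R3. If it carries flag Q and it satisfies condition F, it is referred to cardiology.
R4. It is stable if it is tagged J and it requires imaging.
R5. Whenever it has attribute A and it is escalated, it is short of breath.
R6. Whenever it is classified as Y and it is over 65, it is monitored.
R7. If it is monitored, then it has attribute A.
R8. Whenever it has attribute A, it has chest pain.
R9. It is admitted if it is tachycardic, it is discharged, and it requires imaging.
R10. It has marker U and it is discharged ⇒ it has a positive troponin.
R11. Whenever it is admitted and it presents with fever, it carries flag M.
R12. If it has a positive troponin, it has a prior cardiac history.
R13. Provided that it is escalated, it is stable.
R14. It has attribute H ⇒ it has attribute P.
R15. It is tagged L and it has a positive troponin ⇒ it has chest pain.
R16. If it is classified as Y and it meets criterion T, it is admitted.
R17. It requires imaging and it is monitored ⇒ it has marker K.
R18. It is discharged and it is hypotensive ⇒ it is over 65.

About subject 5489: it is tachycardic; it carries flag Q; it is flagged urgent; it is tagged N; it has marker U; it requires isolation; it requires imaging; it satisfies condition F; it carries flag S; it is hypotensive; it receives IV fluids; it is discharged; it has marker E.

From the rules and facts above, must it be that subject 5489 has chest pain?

Yes

By R3 (it carries flag Q, it satisfies condition F): it is referred to cardiology.
By R9 (it is tachycardic, it is discharged, it requires imaging): it is admitted.
By R10 (it has marker U, it is discharged): it has a positive troponin.
By R18 (it is discharged, it is hypotensive): it is over 65.
By R2 (it has a positive troponin, it is admitted, it is referred to cardiology): it is escalated.
By R13 (it is escalated): it is stable.
By R1 (it is stable, it is hypotensive, it is discharged): it is classified as Y.
By R6 (it is classified as Y, it is over 65): it is monitored.
By R7 (it is monitored): it has attribute A.
By R8 (it has attribute A): it has chest pain.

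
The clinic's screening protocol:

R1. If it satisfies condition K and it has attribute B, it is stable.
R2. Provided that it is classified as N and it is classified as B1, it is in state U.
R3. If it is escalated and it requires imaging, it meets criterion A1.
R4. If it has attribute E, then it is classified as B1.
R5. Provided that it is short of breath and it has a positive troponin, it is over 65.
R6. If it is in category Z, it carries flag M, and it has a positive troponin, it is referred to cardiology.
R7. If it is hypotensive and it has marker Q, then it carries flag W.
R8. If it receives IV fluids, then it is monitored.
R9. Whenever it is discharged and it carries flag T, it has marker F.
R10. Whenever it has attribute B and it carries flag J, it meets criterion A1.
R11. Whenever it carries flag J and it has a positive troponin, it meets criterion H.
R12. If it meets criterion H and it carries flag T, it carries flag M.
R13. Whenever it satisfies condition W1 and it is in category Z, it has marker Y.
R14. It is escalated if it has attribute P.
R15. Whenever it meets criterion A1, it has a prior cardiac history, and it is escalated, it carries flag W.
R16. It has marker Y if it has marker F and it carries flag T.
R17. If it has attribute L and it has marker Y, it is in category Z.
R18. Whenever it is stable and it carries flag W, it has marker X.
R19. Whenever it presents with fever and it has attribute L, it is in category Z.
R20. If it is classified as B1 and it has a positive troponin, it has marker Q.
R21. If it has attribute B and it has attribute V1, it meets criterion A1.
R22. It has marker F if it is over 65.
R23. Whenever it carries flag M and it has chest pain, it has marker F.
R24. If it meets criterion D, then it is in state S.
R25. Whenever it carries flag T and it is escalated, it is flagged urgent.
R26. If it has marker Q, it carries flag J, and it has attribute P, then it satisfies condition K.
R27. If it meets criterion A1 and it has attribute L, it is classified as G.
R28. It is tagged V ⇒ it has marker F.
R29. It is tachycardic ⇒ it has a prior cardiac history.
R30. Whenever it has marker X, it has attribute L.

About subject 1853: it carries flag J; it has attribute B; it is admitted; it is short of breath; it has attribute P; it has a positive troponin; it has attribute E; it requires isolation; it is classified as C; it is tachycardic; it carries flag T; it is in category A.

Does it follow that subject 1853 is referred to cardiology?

Yes

By R4 (it has attribute E): it is classified as B1.
By R5 (it is short of breath, it has a positive troponin): it is over 65.
By R10 (it has attribute B, it carries flag J): it meets criterion A1.
By R11 (it carries flag J, it has a positive troponin): it meets criterion H.
By R12 (it meets criterion H, it carries flag T): it carries flag M.
By R14 (it has attribute P): it is escalated.
By R20 (it is classified as B1, it has a positive troponin): it has marker Q.
By R22 (it is over 65): it has marker F.
By R26 (it has marker Q, it carries flag J, it has attribute P): it satisfies condition K.
By R29 (it is tachycardic): it has a prior cardiac history.
By R1 (it satisfies condition K, it has attribute B): it is stable.
By R15 (it meets criterion A1, it has a prior cardiac history, it is escalated): it carries flag W.
By R16 (it has marker F, it carries flag T): it has marker Y.
By R18 (it is stable, it carries flag W): it has marker X.
By R30 (it has marker X): it has attribute L.
By R17 (it has attribute L, it has marker Y): it is in category Z.
By R6 (it is in category Z, it carries flag M, it has a positive troponin): it is referred to cardiology.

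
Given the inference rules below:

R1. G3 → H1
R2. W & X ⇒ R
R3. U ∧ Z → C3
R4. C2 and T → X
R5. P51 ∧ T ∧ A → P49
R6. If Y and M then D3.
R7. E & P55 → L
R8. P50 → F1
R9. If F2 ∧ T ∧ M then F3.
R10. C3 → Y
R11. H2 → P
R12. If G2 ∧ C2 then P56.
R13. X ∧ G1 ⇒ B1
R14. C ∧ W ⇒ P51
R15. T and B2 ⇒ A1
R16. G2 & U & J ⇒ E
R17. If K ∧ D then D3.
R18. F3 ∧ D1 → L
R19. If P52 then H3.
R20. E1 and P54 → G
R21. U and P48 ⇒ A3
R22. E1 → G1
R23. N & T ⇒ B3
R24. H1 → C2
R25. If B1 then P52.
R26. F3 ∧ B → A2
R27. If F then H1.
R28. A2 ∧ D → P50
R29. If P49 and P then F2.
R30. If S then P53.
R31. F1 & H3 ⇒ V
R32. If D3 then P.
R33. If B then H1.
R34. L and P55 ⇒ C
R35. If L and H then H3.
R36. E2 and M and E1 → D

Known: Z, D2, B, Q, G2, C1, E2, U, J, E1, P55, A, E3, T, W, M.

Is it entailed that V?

C3  (by R3: U, Z)
Y  (by R10: C3)
E  (by R16: G2, U, J)
G1  (by R22: E1)
H1  (by R33: B)
D  (by R36: E2, M, E1)
D3  (by R6: Y, M)
L  (by R7: E, P55)
C2  (by R24: H1)
P  (by R32: D3)
C  (by R34: L, P55)
X  (by R4: C2, T)
B1  (by R13: X, G1)
P51  (by R14: C, W)
P52  (by R25: B1)
P49  (by R5: P51, T, A)
H3  (by R19: P52)
F2  (by R29: P49, P)
F3  (by R9: F2, T, M)
A2  (by R26: F3, B)
P50  (by R28: A2, D)
F1  (by R8: P50)
V  (by R31: F1, H3)

Yes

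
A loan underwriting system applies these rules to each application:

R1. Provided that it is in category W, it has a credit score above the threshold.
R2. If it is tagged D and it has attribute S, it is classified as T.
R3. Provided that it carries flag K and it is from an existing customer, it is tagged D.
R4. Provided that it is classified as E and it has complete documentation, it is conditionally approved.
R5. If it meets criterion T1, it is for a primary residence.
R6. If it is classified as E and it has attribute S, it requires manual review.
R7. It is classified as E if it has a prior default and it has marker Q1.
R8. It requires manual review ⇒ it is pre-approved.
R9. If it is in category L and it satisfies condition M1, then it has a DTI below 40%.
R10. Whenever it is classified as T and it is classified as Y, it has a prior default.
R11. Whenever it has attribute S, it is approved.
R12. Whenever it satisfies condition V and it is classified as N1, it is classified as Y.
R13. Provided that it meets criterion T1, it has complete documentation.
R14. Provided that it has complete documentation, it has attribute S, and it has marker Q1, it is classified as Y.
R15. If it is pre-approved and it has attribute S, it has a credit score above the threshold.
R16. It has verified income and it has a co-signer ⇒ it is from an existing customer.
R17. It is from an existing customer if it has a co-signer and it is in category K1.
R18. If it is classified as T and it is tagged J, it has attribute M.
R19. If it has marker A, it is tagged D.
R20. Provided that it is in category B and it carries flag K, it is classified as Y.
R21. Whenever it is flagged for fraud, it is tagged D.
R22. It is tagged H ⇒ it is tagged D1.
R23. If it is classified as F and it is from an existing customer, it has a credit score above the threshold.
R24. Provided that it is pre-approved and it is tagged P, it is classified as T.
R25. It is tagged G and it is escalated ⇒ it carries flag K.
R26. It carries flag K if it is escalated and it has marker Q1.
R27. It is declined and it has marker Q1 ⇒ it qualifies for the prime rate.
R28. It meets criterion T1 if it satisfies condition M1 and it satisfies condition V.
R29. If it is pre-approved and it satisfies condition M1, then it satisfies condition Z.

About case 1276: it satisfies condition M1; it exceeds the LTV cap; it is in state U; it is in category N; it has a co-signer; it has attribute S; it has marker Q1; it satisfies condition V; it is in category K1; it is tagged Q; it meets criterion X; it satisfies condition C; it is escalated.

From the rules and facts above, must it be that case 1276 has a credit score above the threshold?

By R17 (it has a co-signer, it is in category K1): it is from an existing customer.
By R26 (it is escalated, it has marker Q1): it carries flag K.
By R28 (it satisfies condition M1, it satisfies condition V): it meets criterion T1.
By R3 (it carries flag K, it is from an existing customer): it is tagged D.
By R13 (it meets criterion T1): it has complete documentation.
By R14 (it has complete documentation, it has attribute S, it has marker Q1): it is classified as Y.
By R2 (it is tagged D, it has attribute S): it is classified as T.
By R10 (it is classified as T, it is classified as Y): it has a prior default.
By R7 (it has a prior default, it has marker Q1): it is classified as E.
By R6 (it is classified as E, it has attribute S): it requires manual review.
By R8 (it requires manual review): it is pre-approved.
By R15 (it is pre-approved, it has attribute S): it has a credit score above the threshold.

Yes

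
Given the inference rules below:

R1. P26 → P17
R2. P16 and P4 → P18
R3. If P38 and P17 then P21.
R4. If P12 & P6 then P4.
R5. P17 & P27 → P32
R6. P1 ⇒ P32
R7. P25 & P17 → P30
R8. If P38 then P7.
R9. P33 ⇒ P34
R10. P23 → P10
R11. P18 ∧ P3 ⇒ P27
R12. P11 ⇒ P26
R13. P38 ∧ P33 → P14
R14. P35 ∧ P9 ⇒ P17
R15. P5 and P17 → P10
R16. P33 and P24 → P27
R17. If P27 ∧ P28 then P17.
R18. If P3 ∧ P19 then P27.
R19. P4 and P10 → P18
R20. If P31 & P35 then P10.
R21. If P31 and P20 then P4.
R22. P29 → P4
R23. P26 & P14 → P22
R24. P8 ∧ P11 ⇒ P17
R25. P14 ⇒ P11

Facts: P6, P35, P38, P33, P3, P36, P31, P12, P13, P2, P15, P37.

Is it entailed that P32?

P4  (by R4: P12, P6)
P14  (by R13: P38, P33)
P10  (by R20: P31, P35)
P11  (by R25: P14)
P26  (by R12: P11)
P18  (by R19: P4, P10)
P17  (by R1: P26)
P27  (by R11: P18, P3)
P32  (by R5: P17, P27)

Yes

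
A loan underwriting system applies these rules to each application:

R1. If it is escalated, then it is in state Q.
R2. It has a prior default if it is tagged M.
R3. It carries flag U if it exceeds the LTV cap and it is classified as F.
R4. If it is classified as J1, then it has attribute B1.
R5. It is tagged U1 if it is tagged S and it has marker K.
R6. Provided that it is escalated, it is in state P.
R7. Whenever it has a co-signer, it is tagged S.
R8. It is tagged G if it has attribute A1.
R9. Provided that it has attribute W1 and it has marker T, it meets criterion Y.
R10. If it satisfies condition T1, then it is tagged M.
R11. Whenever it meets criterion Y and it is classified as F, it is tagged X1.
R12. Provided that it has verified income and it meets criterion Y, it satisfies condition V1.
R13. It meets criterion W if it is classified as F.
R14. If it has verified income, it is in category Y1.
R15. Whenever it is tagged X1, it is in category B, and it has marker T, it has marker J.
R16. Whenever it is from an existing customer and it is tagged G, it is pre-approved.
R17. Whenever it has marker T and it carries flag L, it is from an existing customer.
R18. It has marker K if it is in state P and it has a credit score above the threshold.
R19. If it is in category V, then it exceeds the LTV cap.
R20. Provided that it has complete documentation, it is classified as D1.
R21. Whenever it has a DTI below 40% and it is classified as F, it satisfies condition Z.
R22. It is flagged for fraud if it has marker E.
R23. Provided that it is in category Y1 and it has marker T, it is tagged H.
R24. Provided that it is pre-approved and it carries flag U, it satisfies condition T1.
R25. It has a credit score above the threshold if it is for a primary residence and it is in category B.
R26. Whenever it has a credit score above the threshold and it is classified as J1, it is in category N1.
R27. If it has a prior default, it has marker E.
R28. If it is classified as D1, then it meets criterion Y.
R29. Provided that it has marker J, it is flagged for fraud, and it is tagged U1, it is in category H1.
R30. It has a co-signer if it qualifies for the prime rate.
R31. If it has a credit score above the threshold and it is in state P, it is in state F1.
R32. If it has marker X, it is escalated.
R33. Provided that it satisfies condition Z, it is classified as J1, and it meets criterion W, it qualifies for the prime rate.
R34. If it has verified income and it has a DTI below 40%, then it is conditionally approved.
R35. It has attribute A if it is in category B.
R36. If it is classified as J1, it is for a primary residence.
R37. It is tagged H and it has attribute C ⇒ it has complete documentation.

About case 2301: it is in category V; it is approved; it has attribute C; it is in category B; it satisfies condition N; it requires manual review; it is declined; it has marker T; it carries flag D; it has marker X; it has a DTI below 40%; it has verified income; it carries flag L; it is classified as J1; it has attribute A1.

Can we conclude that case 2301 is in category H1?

No

Forward chaining from the given facts derives: has attribute B1, is tagged G, is in category Y1, is from an existing customer, exceeds the LTV cap, is tagged H, is escalated, is conditionally approved, has attribute A, is for a primary residence, has complete documentation, is in state Q, is in state P, is pre-approved, is classified as D1, has a credit score above the threshold, is in category N1, meets criterion Y, is in state F1, satisfies condition V1, has marker K.
The only rule concluding "it is in category H1" is R29, which needs "it has marker J"; that is never established.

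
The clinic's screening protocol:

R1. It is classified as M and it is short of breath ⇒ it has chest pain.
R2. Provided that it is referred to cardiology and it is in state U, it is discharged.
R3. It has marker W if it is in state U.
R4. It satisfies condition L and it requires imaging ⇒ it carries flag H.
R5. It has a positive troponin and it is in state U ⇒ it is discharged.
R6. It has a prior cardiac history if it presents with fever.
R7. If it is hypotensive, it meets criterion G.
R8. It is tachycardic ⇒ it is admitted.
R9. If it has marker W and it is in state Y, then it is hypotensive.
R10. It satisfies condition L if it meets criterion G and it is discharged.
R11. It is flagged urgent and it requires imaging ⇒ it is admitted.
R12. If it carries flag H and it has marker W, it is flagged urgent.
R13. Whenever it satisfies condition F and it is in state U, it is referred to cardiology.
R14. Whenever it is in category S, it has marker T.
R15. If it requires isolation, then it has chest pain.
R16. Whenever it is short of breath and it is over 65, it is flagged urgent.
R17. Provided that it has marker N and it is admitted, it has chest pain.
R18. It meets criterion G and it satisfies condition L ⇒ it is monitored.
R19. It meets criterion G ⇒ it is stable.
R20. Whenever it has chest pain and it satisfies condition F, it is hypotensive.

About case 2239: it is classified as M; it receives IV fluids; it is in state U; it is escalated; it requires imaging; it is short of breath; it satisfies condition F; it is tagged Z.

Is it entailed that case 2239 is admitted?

By R1 (it is classified as M, it is short of breath): it has chest pain.
By R3 (it is in state U): it has marker W.
By R13 (it satisfies condition F, it is in state U): it is referred to cardiology.
By R20 (it has chest pain, it satisfies condition F): it is hypotensive.
By R2 (it is referred to cardiology, it is in state U): it is discharged.
By R7 (it is hypotensive): it meets criterion G.
By R10 (it meets criterion G, it is discharged): it satisfies condition L.
By R4 (it satisfies condition L, it requires imaging): it carries flag H.
By R12 (it carries flag H, it has marker W): it is flagged urgent.
By R11 (it is flagged urgent, it requires imaging): it is admitted.

Yes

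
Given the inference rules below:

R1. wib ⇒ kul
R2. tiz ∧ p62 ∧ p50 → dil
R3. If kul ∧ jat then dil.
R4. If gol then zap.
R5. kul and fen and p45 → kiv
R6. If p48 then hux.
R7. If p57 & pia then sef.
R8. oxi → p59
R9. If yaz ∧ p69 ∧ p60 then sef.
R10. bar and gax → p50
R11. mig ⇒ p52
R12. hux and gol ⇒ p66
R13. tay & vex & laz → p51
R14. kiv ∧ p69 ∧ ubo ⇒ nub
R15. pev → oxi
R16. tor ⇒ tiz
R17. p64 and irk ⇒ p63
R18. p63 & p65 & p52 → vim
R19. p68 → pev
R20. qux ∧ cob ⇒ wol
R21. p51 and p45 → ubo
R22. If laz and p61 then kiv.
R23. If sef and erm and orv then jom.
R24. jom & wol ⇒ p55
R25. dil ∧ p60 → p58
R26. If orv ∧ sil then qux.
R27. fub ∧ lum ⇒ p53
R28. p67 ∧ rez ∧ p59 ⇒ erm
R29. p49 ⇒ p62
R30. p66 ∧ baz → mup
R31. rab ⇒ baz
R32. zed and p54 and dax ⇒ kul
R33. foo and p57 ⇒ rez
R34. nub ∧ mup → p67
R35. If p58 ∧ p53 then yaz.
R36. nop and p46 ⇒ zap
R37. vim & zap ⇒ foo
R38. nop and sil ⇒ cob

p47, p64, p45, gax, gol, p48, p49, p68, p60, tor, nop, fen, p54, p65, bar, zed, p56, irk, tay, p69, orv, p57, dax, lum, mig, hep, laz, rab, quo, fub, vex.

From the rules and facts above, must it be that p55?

Forward chaining from the given facts derives: zap, hux, p50, p52, p66, p51, tiz, p63, vim, pev, ubo, p53, p62, baz, kul, foo, dil, kiv, nub, oxi, p58, mup, rez, p67, yaz, p59, sef, erm, jom.
The only rule concluding p55 is R24, which needs wol; that is never established.

No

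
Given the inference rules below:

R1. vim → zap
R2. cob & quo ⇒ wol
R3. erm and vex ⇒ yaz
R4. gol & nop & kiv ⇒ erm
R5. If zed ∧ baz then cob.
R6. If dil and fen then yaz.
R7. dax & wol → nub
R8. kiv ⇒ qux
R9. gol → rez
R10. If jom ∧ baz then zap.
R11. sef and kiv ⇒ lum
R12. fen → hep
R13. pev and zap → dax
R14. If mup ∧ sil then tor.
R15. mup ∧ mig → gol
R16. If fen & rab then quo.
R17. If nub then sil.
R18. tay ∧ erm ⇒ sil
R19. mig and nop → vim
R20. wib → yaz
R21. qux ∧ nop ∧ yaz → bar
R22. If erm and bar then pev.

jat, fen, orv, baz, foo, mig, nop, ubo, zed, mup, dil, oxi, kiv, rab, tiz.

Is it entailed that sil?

cob  (by R5: zed, baz)
yaz  (by R6: dil, fen)
qux  (by R8: kiv)
gol  (by R15: mup, mig)
quo  (by R16: fen, rab)
vim  (by R19: mig, nop)
bar  (by R21: qux, nop, yaz)
zap  (by R1: vim)
wol  (by R2: cob, quo)
erm  (by R4: gol, nop, kiv)
pev  (by R22: erm, bar)
dax  (by R13: pev, zap)
nub  (by R7: dax, wol)
sil  (by R17: nub)

Yes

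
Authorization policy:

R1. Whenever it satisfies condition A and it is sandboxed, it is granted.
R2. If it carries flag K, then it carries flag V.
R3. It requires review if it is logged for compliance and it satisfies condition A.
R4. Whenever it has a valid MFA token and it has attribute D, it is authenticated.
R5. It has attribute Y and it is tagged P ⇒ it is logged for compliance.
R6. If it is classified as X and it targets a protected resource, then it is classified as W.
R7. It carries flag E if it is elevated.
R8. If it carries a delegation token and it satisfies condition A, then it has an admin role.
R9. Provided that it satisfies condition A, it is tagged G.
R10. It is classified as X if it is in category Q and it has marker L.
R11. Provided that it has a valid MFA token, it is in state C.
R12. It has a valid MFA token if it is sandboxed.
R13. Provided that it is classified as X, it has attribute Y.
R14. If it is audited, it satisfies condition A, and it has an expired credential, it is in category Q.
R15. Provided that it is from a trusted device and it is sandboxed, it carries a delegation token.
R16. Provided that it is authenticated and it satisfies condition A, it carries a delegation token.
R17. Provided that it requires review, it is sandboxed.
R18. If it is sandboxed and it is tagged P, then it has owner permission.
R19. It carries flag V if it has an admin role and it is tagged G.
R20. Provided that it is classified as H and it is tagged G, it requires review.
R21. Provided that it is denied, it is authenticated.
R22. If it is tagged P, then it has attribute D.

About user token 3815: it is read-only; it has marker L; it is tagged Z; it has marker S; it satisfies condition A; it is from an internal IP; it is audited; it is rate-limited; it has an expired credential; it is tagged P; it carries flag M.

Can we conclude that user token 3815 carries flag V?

By R9 (it satisfies condition A): it is tagged G.
By R14 (it is audited, it satisfies condition A, it has an expired credential): it is in category Q.
By R22 (it is tagged P): it has attribute D.
By R10 (it is in category Q, it has marker L): it is classified as X.
By R13 (it is classified as X): it has attribute Y.
By R5 (it has attribute Y, it is tagged P): it is logged for compliance.
By R3 (it is logged for compliance, it satisfies condition A): it requires review.
By R17 (it requires review): it is sandboxed.
By R12 (it is sandboxed): it has a valid MFA token.
By R4 (it has a valid MFA token, it has attribute D): it is authenticated.
By R16 (it is authenticated, it satisfies condition A): it carries a delegation token.
By R8 (it carries a delegation token, it satisfies condition A): it has an admin role.
By R19 (it has an admin role, it is tagged G): it carries flag V.

Yes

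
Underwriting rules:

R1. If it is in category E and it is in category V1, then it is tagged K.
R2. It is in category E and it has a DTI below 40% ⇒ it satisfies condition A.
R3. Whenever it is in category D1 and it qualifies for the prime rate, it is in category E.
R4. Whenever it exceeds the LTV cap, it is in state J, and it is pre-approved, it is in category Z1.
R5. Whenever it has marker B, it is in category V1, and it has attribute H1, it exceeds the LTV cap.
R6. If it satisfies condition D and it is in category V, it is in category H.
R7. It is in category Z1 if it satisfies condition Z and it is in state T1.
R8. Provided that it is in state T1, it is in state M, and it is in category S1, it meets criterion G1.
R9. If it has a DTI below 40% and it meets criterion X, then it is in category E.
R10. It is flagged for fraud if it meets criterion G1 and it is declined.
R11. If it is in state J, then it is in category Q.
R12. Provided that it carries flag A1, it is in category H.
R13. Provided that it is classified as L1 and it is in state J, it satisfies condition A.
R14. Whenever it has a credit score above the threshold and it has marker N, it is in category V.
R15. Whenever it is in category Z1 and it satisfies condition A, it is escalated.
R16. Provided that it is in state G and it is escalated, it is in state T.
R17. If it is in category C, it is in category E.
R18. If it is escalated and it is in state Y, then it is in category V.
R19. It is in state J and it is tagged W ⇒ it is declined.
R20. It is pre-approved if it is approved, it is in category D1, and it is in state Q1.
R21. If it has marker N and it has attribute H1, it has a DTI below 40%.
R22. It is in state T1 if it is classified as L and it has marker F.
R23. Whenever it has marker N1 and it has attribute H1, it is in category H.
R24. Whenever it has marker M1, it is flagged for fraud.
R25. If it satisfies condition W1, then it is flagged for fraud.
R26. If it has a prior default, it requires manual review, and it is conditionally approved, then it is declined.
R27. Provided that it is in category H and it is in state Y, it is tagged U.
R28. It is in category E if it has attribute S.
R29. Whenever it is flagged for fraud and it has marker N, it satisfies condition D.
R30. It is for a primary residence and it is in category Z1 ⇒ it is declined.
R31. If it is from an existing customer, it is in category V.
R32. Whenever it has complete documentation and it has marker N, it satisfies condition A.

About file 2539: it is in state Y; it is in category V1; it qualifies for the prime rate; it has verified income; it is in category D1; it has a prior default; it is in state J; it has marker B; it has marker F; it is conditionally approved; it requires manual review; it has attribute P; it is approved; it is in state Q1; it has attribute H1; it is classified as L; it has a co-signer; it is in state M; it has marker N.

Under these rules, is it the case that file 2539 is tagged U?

Forward chaining from the given facts derives: is in category E, exceeds the LTV cap, is in category Q, is pre-approved, has a DTI below 40%, is in state T1, is declined, is tagged K, satisfies condition A, is in category Z1, is escalated, is in category V.
The only rule concluding "it is tagged U" is R27, which needs "it is in category H"; that is never established.

No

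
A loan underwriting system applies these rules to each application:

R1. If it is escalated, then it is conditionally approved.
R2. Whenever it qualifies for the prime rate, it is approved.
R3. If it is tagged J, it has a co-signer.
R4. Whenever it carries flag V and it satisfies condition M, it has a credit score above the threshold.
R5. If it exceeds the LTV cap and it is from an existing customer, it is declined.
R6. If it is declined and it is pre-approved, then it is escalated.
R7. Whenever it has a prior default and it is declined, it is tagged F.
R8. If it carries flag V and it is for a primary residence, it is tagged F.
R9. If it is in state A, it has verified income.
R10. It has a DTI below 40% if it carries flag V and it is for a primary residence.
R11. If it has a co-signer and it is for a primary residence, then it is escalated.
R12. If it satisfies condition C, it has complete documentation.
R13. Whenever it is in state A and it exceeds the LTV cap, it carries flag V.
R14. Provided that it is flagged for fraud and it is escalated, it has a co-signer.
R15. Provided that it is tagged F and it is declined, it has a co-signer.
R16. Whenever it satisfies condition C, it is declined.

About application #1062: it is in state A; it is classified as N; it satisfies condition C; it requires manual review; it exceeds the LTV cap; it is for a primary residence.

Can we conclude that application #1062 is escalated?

Yes

By R13 (it is in state A, it exceeds the LTV cap): it carries flag V.
By R16 (it satisfies condition C): it is declined.
By R8 (it carries flag V, it is for a primary residence): it is tagged F.
By R15 (it is tagged F, it is declined): it has a co-signer.
By R11 (it has a co-signer, it is for a primary residence): it is escalated.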